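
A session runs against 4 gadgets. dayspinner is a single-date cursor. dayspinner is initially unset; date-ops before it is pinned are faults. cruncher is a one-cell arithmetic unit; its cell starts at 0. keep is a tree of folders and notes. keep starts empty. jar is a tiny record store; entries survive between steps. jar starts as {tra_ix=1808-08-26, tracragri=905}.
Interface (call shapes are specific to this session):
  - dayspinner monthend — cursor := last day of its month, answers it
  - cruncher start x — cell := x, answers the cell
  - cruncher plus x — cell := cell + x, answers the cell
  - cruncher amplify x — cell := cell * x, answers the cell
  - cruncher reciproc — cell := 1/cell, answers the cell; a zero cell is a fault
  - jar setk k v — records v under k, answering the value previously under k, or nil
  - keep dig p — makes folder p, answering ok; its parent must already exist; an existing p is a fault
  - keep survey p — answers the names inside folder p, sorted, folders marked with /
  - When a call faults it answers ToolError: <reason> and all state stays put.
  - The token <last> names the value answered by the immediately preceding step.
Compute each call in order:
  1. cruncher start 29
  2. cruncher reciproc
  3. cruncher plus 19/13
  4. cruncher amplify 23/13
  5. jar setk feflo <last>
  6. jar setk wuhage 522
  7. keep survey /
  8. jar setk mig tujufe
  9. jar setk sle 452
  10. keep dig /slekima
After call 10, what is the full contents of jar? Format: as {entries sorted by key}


Answer: {feflo=12972/4901, mig=tujufe, sle=452, tra_ix=1808-08-26, tracragri=905, wuhage=522}

Derivation:
Act: cruncher start[x=29]
Obs: 29
Act: cruncher reciproc[]
Obs: 1/29
Act: cruncher plus[x=19/13]
Obs: 564/377
Act: cruncher amplify[x=23/13]
Obs: 12972/4901
Act: jar setk[k=feflo; v=<last>]
Obs: nil
Act: jar setk[k=wuhage; v=522]
Obs: nil
Act: keep survey[p=/]
Obs: []
Act: jar setk[k=mig; v=tujufe]
Obs: nil
Act: jar setk[k=sle; v=452]
Obs: nil
Act: keep dig[p=/slekima]
Obs: ok


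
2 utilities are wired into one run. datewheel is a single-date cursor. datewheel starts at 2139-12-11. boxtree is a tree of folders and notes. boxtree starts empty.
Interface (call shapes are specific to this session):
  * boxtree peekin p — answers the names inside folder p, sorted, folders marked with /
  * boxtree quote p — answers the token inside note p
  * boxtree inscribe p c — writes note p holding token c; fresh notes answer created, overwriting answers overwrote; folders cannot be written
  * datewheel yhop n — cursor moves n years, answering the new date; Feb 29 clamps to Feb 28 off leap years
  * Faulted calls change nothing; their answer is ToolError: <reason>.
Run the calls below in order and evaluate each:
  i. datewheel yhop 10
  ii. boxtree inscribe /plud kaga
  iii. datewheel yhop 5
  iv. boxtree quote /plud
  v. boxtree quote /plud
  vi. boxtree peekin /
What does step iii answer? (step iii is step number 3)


CALL datewheel yhop[n=10]
RET  2149-12-11
CALL boxtree inscribe[p=/plud; c=kaga]
RET  created
CALL datewheel yhop[n=5]
RET  2154-12-11
CALL boxtree quote[p=/plud]
RET  kaga
CALL boxtree quote[p=/plud]
RET  kaga
CALL boxtree peekin[p=/]
RET  [plud]

Answer: 2154-12-11


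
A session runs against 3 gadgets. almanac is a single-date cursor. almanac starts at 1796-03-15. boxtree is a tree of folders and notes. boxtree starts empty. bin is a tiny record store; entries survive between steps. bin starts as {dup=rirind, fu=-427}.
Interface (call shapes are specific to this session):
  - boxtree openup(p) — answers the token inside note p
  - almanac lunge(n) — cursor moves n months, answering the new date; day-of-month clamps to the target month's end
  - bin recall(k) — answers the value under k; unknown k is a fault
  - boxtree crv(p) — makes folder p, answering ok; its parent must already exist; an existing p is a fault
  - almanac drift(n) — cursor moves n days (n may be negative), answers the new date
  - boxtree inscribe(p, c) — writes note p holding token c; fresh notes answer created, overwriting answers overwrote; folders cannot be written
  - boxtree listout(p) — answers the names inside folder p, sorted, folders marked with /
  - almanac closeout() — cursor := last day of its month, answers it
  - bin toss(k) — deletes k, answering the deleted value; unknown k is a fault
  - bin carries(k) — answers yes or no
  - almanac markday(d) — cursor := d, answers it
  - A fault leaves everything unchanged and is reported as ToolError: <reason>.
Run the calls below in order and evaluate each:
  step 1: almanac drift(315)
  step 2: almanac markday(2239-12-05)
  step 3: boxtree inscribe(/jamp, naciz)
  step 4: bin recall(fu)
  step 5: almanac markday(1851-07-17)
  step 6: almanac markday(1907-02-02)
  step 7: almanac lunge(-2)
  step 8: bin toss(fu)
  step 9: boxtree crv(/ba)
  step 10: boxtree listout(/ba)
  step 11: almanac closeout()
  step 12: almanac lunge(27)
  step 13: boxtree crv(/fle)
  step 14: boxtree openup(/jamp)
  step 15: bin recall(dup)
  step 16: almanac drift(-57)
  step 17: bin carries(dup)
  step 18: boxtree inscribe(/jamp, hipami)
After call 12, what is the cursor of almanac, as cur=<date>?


Answer: cur=1909-03-31

Derivation:
Act: almanac drift[n=315]
Obs: 1797-01-24
Act: almanac markday[d=2239-12-05]
Obs: 2239-12-05
Act: boxtree inscribe[p=/jamp; c=naciz]
Obs: created
Act: bin recall[k=fu]
Obs: -427
Act: almanac markday[d=1851-07-17]
Obs: 1851-07-17
Act: almanac markday[d=1907-02-02]
Obs: 1907-02-02
Act: almanac lunge[n=-2]
Obs: 1906-12-02
Act: bin toss[k=fu]
Obs: -427
Act: boxtree crv[p=/ba]
Obs: ok
Act: boxtree listout[p=/ba]
Obs: []
Act: almanac closeout[]
Obs: 1906-12-31
Act: almanac lunge[n=27]
Obs: 1909-03-31
Act: boxtree crv[p=/fle]
Obs: ok
Act: boxtree openup[p=/jamp]
Obs: naciz
Act: bin recall[k=dup]
Obs: rirind
Act: almanac drift[n=-57]
Obs: 1909-02-02
Act: bin carries[k=dup]
Obs: yes
Act: boxtree inscribe[p=/jamp; c=hipami]
Obs: overwrote


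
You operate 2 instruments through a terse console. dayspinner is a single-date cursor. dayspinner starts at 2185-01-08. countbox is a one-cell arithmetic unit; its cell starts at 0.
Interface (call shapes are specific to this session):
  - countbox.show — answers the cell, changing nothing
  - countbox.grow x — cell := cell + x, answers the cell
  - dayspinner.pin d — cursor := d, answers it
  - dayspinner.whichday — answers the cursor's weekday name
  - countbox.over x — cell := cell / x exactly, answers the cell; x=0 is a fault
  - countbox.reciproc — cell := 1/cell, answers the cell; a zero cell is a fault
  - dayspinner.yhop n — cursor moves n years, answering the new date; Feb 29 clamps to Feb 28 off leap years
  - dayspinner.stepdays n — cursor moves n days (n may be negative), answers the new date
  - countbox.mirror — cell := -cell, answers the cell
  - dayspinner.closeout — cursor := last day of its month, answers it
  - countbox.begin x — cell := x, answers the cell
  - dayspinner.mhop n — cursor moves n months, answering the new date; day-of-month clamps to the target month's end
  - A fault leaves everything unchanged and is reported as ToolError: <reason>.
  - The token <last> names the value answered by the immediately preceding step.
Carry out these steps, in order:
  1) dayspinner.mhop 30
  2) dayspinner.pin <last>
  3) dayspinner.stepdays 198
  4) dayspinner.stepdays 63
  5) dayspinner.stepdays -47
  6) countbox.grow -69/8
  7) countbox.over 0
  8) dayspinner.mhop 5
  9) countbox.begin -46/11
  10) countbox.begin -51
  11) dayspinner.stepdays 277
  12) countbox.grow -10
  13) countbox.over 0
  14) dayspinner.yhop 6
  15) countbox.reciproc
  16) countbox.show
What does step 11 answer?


Answer: 2189-04-10

Derivation:
Calling dayspinner.mhop passing n='30': 2187-07-08.
Now I run dayspinner.pin passing d='<last>', — result: 2187-07-08.
I run dayspinner.stepdays passing n='198', → 2188-01-22.
Next I call dayspinner.stepdays passing n='63', → 2188-03-25.
Then dayspinner.stepdays passing n='-47', giving 2188-02-07.
Now I run countbox.grow passing x='-69/8', and observe -69/8.
I try countbox.over passing x='0', and observe ToolError: division by zero.
I try dayspinner.mhop passing n='5', → 2188-07-07.
I invoke countbox.begin passing x='-46/11', giving -46/11.
I try countbox.begin passing x='-51', and see -51.
Now I run dayspinner.stepdays passing n='277': 2189-04-10.
I invoke countbox.grow passing x='-10', → -61.
Now I run countbox.over passing x='0', and get ToolError: division by zero.
Then dayspinner.yhop passing n='6', yielding 2195-04-10.
Calling countbox.reciproc(), which returns -1/61.
I run countbox.show, and get -1/61.


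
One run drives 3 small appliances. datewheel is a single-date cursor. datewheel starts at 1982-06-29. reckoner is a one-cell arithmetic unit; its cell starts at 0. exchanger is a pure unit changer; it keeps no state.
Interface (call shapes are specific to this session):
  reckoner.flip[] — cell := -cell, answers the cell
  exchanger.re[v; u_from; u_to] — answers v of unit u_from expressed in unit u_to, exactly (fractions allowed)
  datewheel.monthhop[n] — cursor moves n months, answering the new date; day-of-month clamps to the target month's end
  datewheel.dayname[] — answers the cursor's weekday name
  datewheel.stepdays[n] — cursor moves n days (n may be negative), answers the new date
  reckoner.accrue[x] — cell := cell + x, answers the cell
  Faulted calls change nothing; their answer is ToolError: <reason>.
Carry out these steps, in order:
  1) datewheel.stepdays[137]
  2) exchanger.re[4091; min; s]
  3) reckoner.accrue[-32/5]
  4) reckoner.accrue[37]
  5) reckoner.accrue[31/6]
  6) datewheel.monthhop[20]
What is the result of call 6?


Answer: 1984-07-13

Derivation:
> datewheel.stepdays n=137
= 1982-11-13
> exchanger.re v=4091 u_from=min u_to=s
= 245460
> reckoner.accrue x=-32/5
= -32/5
> reckoner.accrue x=37
= 153/5
> reckoner.accrue x=31/6
= 1073/30
> datewheel.monthhop n=20
= 1984-07-13


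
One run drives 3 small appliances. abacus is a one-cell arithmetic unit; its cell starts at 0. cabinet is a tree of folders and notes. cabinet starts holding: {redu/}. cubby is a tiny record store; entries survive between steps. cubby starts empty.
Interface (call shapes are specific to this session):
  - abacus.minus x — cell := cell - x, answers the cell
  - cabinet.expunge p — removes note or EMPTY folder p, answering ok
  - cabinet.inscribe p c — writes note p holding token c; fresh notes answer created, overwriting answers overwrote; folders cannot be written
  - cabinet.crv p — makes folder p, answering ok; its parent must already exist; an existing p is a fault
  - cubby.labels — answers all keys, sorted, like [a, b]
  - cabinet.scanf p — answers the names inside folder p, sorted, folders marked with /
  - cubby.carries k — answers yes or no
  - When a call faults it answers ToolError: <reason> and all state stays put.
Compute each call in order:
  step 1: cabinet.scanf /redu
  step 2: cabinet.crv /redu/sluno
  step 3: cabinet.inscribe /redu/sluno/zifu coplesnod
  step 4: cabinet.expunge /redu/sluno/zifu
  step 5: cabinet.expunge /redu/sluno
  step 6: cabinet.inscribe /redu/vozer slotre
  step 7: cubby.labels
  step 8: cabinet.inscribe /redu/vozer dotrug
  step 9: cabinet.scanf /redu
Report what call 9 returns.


Answer: [vozer]

Derivation:
Act: cabinet.scanf[p='/redu']
Obs: []
Act: cabinet.crv[p='/redu/sluno']
Obs: ok
Act: cabinet.inscribe[p='/redu/sluno/zifu'; c='coplesnod']
Obs: created
Act: cabinet.expunge[p='/redu/sluno/zifu']
Obs: ok
Act: cabinet.expunge[p='/redu/sluno']
Obs: ok
Act: cabinet.inscribe[p='/redu/vozer'; c='slotre']
Obs: created
Act: cubby.labels[]
Obs: []
Act: cabinet.inscribe[p='/redu/vozer'; c='dotrug']
Obs: overwrote
Act: cabinet.scanf[p='/redu']
Obs: [vozer]


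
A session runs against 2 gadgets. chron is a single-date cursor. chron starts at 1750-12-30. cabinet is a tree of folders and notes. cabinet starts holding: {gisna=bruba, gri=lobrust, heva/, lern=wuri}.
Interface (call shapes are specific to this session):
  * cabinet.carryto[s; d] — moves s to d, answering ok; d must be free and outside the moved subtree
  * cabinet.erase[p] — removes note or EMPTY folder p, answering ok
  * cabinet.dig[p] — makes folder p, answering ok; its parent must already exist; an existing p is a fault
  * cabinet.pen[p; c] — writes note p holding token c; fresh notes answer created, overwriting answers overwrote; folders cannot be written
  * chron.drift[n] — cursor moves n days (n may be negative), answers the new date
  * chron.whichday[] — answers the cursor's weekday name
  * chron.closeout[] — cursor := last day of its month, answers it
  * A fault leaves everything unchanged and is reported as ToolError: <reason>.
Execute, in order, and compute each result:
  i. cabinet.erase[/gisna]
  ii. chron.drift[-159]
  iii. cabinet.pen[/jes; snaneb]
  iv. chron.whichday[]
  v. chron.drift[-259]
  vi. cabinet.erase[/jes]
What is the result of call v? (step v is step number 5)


Answer: 1749-11-07

Derivation:
·→ cabinet.erase(p→/gisna)
·← ok
·→ chron.drift(n→-159)
·← 1750-07-24
·→ cabinet.pen(p→/jes, c→snaneb)
·← created
·→ chron.whichday()
·← Friday
·→ chron.drift(n→-259)
·← 1749-11-07
·→ cabinet.erase(p→/jes)
·← ok


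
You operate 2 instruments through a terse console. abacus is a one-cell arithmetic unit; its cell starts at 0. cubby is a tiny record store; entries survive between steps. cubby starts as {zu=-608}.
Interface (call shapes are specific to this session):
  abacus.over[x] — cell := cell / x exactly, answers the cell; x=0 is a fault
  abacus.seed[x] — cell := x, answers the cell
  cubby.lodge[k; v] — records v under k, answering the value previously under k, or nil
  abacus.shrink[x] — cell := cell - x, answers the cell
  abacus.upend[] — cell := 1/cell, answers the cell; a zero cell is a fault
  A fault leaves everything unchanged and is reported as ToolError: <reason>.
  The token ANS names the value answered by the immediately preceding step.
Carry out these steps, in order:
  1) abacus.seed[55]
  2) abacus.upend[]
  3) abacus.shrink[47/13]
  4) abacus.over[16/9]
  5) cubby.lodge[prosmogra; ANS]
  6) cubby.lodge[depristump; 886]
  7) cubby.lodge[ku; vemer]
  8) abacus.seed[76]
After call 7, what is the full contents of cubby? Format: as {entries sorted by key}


Answer: {depristump=886, ku=vemer, prosmogra=-5787/2860, zu=-608}

Derivation:
·→ seed(x=55)
·← 55
·→ upend()
·← 1/55
·→ shrink(x=47/13)
·← -2572/715
·→ over(x=16/9)
·← -5787/2860
·→ lodge(k=prosmogra, v=ANS)
·← nil
·→ lodge(k=depristump, v=886)
·← nil
·→ lodge(k=ku, v=vemer)
·← nil
·→ seed(x=76)
·← 76


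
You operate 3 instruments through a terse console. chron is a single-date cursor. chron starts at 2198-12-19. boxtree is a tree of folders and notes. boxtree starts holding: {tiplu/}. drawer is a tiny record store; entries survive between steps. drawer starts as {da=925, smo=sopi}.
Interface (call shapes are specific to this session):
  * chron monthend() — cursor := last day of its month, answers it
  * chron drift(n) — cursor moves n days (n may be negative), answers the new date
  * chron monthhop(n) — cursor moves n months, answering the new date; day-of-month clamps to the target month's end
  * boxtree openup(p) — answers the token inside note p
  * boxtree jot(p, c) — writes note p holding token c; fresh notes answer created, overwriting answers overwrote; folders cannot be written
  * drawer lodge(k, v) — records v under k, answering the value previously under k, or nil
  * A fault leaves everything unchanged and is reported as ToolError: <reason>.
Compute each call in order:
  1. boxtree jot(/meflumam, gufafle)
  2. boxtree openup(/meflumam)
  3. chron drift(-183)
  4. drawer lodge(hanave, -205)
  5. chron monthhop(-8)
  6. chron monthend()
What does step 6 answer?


Answer: 2197-10-31

Derivation:
[in] boxtree jot p: /meflumam c: gufafle
[out] created
[in] boxtree openup p: /meflumam
[out] gufafle
[in] chron drift n: -183
[out] 2198-06-19
[in] drawer lodge k: hanave v: -205
[out] nil
[in] chron monthhop n: -8
[out] 2197-10-19
[in] chron monthend
[out] 2197-10-31


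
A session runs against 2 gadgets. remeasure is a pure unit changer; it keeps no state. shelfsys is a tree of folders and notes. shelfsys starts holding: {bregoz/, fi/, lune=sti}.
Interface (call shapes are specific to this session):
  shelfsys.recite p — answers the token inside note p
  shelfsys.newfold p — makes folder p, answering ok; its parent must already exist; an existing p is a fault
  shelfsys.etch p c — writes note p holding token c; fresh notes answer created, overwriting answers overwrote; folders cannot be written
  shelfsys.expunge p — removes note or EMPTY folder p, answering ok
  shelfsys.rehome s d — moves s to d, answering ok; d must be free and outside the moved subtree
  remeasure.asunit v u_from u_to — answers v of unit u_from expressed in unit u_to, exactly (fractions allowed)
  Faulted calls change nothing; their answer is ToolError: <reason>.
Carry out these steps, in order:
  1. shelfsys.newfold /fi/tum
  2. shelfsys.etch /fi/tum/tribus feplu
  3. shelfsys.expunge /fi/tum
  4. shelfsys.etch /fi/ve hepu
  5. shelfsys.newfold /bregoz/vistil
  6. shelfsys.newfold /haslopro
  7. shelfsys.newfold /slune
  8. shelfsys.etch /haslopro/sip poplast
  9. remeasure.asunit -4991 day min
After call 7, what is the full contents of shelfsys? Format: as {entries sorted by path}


==> shelfsys.newfold(p: /fi/tum)
<== ok
==> shelfsys.etch(p: /fi/tum/tribus, c: feplu)
<== created
==> shelfsys.expunge(p: /fi/tum)
<== ToolError: not empty
==> shelfsys.etch(p: /fi/ve, c: hepu)
<== created
==> shelfsys.newfold(p: /bregoz/vistil)
<== ok
==> shelfsys.newfold(p: /haslopro)
<== ok
==> shelfsys.newfold(p: /slune)
<== ok
==> shelfsys.etch(p: /haslopro/sip, c: poplast)
<== created
==> remeasure.asunit(v: -4991, u_from: day, u_to: min)
<== -7187040

Answer: {bregoz/, bregoz/vistil/, fi/, fi/tum/, fi/tum/tribus=feplu, fi/ve=hepu, haslopro/, lune=sti, slune/}


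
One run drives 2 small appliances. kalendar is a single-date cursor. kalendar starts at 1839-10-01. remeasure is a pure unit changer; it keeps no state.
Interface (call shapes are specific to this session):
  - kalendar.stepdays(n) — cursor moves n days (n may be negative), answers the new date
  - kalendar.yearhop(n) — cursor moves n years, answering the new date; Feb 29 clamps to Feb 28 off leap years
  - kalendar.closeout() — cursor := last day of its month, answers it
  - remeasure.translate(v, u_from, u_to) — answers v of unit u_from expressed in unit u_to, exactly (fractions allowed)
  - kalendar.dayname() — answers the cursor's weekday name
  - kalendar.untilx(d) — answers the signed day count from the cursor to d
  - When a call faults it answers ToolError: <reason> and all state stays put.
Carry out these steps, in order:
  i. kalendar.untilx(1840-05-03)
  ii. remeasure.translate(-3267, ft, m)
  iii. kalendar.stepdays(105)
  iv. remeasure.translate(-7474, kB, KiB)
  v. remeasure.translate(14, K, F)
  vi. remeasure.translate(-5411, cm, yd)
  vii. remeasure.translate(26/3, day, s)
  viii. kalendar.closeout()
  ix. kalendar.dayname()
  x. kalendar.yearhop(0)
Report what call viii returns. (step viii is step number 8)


> untilx 1840-05-03
= 215
> translate -3267 ft m
= -1244727/1250
> stepdays 105
= 1840-01-14
> translate -7474 kB KiB
= -467125/64
> translate 14 K F
= -43447/100
> translate -5411 cm yd
= -135275/2286
> translate 26/3 day s
= 748800
> closeout
= 1840-01-31
> dayname
= Friday
> yearhop 0
= 1840-01-31

Answer: 1840-01-31


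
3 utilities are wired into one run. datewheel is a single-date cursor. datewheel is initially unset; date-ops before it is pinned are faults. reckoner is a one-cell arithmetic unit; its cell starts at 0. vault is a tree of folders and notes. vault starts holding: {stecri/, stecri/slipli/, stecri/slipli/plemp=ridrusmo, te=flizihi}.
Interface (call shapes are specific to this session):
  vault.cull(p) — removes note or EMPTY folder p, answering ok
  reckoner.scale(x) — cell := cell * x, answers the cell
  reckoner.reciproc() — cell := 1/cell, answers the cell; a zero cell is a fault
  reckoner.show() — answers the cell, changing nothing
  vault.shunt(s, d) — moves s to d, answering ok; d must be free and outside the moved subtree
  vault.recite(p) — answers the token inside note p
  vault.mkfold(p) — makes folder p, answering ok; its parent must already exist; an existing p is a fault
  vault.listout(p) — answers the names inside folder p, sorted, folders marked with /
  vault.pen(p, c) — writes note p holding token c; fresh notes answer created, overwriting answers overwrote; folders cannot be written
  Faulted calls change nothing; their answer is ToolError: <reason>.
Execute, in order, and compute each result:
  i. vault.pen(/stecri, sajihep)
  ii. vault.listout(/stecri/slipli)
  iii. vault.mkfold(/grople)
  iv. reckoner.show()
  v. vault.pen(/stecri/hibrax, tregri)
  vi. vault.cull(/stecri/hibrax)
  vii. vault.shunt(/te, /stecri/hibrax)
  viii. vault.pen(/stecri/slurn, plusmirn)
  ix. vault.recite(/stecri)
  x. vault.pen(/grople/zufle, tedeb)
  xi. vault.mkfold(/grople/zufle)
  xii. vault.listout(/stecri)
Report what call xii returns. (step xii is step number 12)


Then vault.pen passing p=/stecri, c=sajihep, giving ToolError: is a directory.
Then vault.listout passing p=/stecri/slipli, giving [plemp].
Calling vault.mkfold passing p=/grople, and observe ok.
Invoking reckoner.show, → 0.
Then vault.pen passing p=/stecri/hibrax, c=tregri, → created.
I use vault.cull passing p=/stecri/hibrax, which returns ok.
Now I run vault.shunt passing s=/te, d=/stecri/hibrax, yielding ok.
Then vault.pen passing p=/stecri/slurn, c=plusmirn, which returns created.
Now I run vault.recite passing p=/stecri, and observe ToolError: is a directory.
I invoke vault.pen passing p=/grople/zufle, c=tedeb, and observe created.
Then vault.mkfold passing p=/grople/zufle, and get ToolError: exists.
I try vault.listout passing p=/stecri, and see [hibrax, slipli/, slurn].

Answer: [hibrax, slipli/, slurn]


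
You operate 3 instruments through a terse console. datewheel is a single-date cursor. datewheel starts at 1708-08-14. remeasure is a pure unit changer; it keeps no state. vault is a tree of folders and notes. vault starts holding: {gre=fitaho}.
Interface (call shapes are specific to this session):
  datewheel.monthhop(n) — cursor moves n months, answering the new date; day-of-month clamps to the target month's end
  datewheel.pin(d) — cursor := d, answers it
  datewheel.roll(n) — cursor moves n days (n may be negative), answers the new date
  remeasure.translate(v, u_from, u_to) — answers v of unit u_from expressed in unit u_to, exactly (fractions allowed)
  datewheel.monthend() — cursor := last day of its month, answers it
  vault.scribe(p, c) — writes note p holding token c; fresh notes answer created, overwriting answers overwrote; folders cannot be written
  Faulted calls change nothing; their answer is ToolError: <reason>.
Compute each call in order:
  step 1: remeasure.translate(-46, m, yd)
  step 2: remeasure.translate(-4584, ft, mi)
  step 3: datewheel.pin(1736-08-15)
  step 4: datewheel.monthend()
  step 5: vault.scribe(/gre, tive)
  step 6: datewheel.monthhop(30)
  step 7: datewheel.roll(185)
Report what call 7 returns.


Answer: 1739-09-01

Derivation:
% 1. remeasure.translate(v: -46, u_from: m, u_to: yd) ~> -57500/1143
% 2. remeasure.translate(v: -4584, u_from: ft, u_to: mi) ~> -191/220
% 3. datewheel.pin(d: 1736-08-15) ~> 1736-08-15
% 4. datewheel.monthend() ~> 1736-08-31
% 5. vault.scribe(p: /gre, c: tive) ~> overwrote
% 6. datewheel.monthhop(n: 30) ~> 1739-02-28
% 7. datewheel.roll(n: 185) ~> 1739-09-01


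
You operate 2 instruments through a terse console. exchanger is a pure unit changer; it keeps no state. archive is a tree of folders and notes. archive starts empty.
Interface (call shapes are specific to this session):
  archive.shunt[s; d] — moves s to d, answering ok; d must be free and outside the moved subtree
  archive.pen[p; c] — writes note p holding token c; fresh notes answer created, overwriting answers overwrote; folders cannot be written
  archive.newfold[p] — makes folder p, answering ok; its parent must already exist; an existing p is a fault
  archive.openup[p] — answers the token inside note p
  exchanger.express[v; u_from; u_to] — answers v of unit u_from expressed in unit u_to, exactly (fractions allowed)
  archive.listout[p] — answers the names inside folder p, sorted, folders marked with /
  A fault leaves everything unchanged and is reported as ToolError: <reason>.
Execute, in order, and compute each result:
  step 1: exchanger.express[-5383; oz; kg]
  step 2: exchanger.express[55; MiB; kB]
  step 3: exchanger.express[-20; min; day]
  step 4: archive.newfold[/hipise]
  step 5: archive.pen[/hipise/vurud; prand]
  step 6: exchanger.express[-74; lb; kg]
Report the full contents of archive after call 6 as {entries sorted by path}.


Invoking exchanger.express on v='-5383', u_from='oz', u_to='kg', which returns -244168772771/1600000000.
I use exchanger.express on v='55', u_from='MiB', u_to='kB', → 1441792/25.
I invoke exchanger.express on v='-20', u_from='min', u_to='day', → -1/72.
I use archive.newfold on p='/hipise': ok.
Using archive.pen on p='/hipise/vurud', c='prand', — result: created.
Invoking exchanger.express on v='-74', u_from='lb', u_to='kg', yielding -1678291769/50000000.

Answer: {hipise/, hipise/vurud=prand}


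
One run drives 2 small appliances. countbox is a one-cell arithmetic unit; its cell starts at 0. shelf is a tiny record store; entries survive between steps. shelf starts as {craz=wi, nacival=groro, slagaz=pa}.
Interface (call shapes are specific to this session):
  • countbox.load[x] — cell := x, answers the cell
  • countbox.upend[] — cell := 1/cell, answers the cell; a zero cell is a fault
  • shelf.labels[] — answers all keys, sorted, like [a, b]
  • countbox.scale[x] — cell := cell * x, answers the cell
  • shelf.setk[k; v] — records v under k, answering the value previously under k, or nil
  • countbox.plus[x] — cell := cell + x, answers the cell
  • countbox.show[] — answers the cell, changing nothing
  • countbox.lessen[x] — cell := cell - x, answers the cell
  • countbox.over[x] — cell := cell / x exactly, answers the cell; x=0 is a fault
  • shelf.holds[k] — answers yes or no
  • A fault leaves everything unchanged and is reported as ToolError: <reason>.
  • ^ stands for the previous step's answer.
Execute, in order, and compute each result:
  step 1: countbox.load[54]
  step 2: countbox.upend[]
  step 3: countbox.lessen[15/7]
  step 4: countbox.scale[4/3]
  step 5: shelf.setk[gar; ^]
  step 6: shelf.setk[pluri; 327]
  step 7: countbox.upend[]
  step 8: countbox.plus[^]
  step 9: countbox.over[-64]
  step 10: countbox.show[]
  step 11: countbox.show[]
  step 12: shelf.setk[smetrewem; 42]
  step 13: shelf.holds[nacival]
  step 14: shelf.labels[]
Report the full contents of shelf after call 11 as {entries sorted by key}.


Answer: {craz=wi, gar=-1606/567, nacival=groro, pluri=327, slagaz=pa}

Derivation:
$ countbox.load 54
= 54
$ countbox.upend
= 1/54
$ countbox.lessen 15/7
= -803/378
$ countbox.scale 4/3
= -1606/567
$ shelf.setk gar ^
= nil
$ shelf.setk pluri 327
= nil
$ countbox.upend
= -567/1606
$ countbox.plus ^
= -567/803
$ countbox.over -64
= 567/51392
$ countbox.show
= 567/51392
$ countbox.show
= 567/51392
$ shelf.setk smetrewem 42
= nil
$ shelf.holds nacival
= yes
$ shelf.labels
= [craz, gar, nacival, pluri, slagaz, smetrewem]


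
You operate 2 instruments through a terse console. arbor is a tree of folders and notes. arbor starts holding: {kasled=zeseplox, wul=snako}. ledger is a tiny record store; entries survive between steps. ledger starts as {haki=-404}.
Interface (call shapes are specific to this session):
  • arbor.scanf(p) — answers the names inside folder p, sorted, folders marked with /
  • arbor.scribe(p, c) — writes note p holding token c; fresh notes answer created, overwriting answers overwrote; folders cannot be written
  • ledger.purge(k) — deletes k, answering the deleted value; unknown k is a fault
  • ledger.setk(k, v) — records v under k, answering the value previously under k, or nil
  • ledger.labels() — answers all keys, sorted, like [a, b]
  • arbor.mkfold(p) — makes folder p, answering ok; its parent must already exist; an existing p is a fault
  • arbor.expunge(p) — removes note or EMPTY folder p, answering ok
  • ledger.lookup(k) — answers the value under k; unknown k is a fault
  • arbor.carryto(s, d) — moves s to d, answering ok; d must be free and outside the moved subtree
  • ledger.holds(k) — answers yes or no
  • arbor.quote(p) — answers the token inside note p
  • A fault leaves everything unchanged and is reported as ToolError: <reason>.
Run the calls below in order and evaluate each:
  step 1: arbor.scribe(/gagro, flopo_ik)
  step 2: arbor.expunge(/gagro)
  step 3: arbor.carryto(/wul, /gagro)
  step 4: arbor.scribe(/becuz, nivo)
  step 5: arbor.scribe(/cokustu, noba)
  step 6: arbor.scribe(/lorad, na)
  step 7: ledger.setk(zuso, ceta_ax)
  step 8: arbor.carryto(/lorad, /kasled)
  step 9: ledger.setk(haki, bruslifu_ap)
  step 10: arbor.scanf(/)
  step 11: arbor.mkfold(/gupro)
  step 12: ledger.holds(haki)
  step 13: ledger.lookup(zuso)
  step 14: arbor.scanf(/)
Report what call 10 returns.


Answer: [becuz, cokustu, gagro, kasled, lorad]

Derivation:
[in] scribe p='/gagro' c='flopo_ik'
:: created
[in] expunge p='/gagro'
:: ok
[in] carryto s='/wul' d='/gagro'
:: ok
[in] scribe p='/becuz' c='nivo'
:: created
[in] scribe p='/cokustu' c='noba'
:: created
[in] scribe p='/lorad' c='na'
:: created
[in] setk k='zuso' v='ceta_ax'
:: nil
[in] carryto s='/lorad' d='/kasled'
:: ToolError: exists
[in] setk k='haki' v='bruslifu_ap'
:: -404
[in] scanf p='/'
:: [becuz, cokustu, gagro, kasled, lorad]
[in] mkfold p='/gupro'
:: ok
[in] holds k='haki'
:: yes
[in] lookup k='zuso'
:: ceta_ax
[in] scanf p='/'
:: [becuz, cokustu, gagro, gupro/, kasled, lorad]


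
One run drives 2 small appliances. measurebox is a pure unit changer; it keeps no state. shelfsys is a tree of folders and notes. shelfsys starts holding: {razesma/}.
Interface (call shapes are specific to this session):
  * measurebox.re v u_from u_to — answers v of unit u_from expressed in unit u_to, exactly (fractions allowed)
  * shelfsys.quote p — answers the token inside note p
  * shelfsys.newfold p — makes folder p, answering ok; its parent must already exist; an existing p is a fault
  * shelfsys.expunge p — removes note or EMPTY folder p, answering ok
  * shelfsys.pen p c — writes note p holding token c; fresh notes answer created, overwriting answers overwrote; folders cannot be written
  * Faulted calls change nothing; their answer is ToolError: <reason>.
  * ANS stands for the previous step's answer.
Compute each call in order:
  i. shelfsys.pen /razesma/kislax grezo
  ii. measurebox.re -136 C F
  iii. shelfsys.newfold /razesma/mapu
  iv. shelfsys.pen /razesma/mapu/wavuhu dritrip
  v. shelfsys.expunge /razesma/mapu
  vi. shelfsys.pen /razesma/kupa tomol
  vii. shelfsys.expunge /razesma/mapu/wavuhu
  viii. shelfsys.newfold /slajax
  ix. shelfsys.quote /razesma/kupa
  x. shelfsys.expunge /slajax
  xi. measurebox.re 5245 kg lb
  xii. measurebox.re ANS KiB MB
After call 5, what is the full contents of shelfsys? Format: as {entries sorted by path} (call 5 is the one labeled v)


Answer: {razesma/, razesma/kislax=grezo, razesma/mapu/, razesma/mapu/wavuhu=dritrip}

Derivation:
# shelfsys.pen(/razesma/kislax, grezo) ~> created
# measurebox.re(-136, C, F) ~> -1064/5
# shelfsys.newfold(/razesma/mapu) ~> ok
# shelfsys.pen(/razesma/mapu/wavuhu, dritrip) ~> created
# shelfsys.expunge(/razesma/mapu) ~> ToolError: not empty
# shelfsys.pen(/razesma/kupa, tomol) ~> created
# shelfsys.expunge(/razesma/mapu/wavuhu) ~> ok
# shelfsys.newfold(/slajax) ~> ok
# shelfsys.quote(/razesma/kupa) ~> tomol
# shelfsys.expunge(/slajax) ~> ok
# measurebox.re(5245, kg, lb) ~> 524500000000/45359237
# measurebox.re(ANS, KiB, MB) ~> 537088000/45359237


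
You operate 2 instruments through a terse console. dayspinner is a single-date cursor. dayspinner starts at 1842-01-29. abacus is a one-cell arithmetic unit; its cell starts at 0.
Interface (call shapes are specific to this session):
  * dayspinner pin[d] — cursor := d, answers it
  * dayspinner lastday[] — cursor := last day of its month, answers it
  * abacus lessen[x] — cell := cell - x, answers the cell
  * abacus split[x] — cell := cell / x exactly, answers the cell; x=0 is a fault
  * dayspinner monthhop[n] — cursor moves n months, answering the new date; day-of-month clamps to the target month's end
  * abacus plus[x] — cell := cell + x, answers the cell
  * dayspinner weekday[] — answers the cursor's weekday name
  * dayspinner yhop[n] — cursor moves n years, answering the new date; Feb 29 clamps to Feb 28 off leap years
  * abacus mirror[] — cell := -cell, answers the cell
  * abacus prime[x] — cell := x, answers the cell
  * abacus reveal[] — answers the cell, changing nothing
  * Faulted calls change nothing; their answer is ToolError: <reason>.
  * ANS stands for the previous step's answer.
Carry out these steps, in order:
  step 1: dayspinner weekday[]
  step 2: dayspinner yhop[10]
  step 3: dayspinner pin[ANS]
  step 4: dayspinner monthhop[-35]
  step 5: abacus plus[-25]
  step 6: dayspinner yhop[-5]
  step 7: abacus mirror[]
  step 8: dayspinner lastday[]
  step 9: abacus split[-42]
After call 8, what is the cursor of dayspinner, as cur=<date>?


Answer: cur=1844-02-29

Derivation:
Step: dayspinner weekday[]
Result: Saturday
Step: dayspinner yhop[n='10']
Result: 1852-01-29
Step: dayspinner pin[d='ANS']
Result: 1852-01-29
Step: dayspinner monthhop[n='-35']
Result: 1849-02-28
Step: abacus plus[x='-25']
Result: -25
Step: dayspinner yhop[n='-5']
Result: 1844-02-28
Step: abacus mirror[]
Result: 25
Step: dayspinner lastday[]
Result: 1844-02-29
Step: abacus split[x='-42']
Result: -25/42


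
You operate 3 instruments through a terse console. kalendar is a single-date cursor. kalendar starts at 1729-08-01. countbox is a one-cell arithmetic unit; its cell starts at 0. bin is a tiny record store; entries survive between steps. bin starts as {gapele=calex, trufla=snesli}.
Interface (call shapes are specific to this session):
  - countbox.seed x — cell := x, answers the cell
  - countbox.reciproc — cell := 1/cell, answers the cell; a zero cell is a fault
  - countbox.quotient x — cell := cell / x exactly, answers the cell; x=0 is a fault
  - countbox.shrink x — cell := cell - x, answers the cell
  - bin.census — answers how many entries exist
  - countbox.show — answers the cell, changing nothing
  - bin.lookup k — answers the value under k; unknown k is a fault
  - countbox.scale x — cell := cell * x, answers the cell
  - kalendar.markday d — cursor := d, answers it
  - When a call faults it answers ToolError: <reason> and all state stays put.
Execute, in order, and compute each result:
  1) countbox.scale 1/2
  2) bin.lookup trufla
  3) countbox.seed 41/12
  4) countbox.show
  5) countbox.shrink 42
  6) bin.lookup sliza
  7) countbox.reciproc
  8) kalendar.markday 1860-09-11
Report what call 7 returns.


Answer: -12/463

Derivation:
~$ countbox.scale x='1/2'
  0
~$ bin.lookup k='trufla'
  snesli
~$ countbox.seed x='41/12'
  41/12
~$ countbox.show
  41/12
~$ countbox.shrink x='42'
  -463/12
~$ bin.lookup k='sliza'
  ToolError: no such key sliza
~$ countbox.reciproc
  -12/463
~$ kalendar.markday d='1860-09-11'
  1860-09-11


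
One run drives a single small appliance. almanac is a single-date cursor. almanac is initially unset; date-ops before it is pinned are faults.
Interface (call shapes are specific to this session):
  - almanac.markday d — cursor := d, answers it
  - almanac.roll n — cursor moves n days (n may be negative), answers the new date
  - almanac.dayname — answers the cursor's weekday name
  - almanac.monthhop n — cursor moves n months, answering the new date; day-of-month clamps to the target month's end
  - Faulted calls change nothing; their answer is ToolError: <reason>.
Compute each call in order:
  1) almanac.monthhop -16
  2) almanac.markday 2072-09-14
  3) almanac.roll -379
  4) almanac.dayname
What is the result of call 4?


Answer: Tuesday

Derivation:
Step: almanac.monthhop[n→-16]
Result: ToolError: no date set
Step: almanac.markday[d→2072-09-14]
Result: 2072-09-14
Step: almanac.roll[n→-379]
Result: 2071-09-01
Step: almanac.dayname[]
Result: Tuesday


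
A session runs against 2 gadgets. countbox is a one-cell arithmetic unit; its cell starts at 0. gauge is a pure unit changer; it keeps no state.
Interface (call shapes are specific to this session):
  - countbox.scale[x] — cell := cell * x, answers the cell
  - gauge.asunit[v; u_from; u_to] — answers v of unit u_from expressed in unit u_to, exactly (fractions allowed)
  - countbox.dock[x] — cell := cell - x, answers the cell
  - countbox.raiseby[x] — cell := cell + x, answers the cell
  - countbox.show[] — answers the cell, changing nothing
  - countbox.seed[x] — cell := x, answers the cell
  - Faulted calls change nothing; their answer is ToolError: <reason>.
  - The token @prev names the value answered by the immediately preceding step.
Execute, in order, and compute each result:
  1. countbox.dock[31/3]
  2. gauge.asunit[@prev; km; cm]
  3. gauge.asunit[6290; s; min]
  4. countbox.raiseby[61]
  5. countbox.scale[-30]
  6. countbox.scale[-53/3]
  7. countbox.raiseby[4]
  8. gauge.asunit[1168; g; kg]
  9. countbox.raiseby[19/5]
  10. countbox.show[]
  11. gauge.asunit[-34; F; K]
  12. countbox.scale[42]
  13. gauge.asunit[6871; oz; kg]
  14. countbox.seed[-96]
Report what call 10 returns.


Answer: 402917/15

Derivation:
> dock x=31/3
:: -31/3
> asunit v=@prev u_from=km u_to=cm
:: -3100000/3
> asunit v=6290 u_from=s u_to=min
:: 629/6
> raiseby x=61
:: 152/3
> scale x=-30
:: -1520
> scale x=-53/3
:: 80560/3
> raiseby x=4
:: 80572/3
> asunit v=1168 u_from=g u_to=kg
:: 146/125
> raiseby x=19/5
:: 402917/15
> show
:: 402917/15
> asunit v=-34 u_from=F u_to=K
:: 14189/60
> scale x=42
:: 5640838/5
> asunit v=6871 u_from=oz u_to=kg
:: 311663317427/1600000000
> seed x=-96
:: -96


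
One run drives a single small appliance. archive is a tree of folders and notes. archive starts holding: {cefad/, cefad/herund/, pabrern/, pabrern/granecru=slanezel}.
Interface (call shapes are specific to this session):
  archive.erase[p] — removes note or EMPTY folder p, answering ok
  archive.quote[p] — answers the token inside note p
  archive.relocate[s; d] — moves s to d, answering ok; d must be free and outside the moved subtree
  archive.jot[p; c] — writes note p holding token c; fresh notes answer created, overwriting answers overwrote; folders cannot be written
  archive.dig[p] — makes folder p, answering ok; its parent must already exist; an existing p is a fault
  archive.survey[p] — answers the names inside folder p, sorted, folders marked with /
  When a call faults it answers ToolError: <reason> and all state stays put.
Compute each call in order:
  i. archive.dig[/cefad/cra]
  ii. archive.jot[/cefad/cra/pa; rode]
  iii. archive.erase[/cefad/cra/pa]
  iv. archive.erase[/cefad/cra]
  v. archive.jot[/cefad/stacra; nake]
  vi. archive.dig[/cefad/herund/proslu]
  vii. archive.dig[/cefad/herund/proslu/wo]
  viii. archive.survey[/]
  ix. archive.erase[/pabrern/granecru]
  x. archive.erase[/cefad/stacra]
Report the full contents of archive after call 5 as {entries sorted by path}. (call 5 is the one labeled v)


Answer: {cefad/, cefad/herund/, cefad/stacra=nake, pabrern/, pabrern/granecru=slanezel}

Derivation:
CALL archive.dig[p=/cefad/cra]
RET  ok
CALL archive.jot[p=/cefad/cra/pa; c=rode]
RET  created
CALL archive.erase[p=/cefad/cra/pa]
RET  ok
CALL archive.erase[p=/cefad/cra]
RET  ok
CALL archive.jot[p=/cefad/stacra; c=nake]
RET  created
CALL archive.dig[p=/cefad/herund/proslu]
RET  ok
CALL archive.dig[p=/cefad/herund/proslu/wo]
RET  ok
CALL archive.survey[p=/]
RET  [cefad/, pabrern/]
CALL archive.erase[p=/pabrern/granecru]
RET  ok
CALL archive.erase[p=/cefad/stacra]
RET  ok
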